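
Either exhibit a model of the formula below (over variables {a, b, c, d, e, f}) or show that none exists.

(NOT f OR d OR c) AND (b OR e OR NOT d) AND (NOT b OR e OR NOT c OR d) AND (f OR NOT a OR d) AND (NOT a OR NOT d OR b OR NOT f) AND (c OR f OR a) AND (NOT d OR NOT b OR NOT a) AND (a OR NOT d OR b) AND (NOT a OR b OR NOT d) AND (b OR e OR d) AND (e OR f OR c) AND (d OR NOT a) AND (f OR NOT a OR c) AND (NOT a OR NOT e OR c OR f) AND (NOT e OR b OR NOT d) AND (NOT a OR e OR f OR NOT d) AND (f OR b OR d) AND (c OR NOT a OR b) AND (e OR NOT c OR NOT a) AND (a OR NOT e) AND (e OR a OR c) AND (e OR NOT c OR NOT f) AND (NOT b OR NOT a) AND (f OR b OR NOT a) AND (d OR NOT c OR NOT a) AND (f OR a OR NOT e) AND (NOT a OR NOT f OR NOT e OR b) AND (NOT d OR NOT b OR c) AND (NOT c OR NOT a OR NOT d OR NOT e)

a=false, b=true, c=true, d=true, e=false, f=false

Try d = true.
Try b = true.
The clause (NOT a) is unit, so a = false.
The clause (NOT e) is unit, so e = false.
The clause (c) is unit, so c = true.
The clause (NOT f) is unit, so f = false.
All clauses are satisfied.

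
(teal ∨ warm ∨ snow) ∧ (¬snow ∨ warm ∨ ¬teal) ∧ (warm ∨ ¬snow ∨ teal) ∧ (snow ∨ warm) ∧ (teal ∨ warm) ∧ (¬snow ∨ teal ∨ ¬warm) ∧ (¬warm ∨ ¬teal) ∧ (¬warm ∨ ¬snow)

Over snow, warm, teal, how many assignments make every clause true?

There are 2^3 = 8 truth assignments over (snow, warm, teal).
Check each against the 8 clauses (columns in the order snow, warm, teal):
  F F F  ✗ fails (teal ∨ warm ∨ snow)
  F F T  ✗ fails (snow ∨ warm)
  F T F  ✓ satisfies all
  F T T  ✗ fails (¬warm ∨ ¬teal)
  T F F  ✗ fails (warm ∨ ¬snow ∨ teal)
  T F T  ✗ fails (¬snow ∨ warm ∨ ¬teal)
  T T F  ✗ fails (¬snow ∨ teal ∨ ¬warm)
  T T T  ✗ fails (¬warm ∨ ¬teal)
1 of the 8 rows is a model.

1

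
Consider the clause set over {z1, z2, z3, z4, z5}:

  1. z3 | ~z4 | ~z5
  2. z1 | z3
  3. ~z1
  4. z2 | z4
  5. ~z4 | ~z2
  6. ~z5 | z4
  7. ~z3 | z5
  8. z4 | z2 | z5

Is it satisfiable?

Satisfiable

Unit clause (~z1) forces z1 = 0.
Unit clause (z3) forces z3 = 1.
Unit clause (z5) forces z5 = 1.
Unit clause (z4) forces z4 = 1.
Unit clause (~z2) forces z2 = 0.
This assignment satisfies each clause.
A satisfying assignment: z1 ↦ 0; z2 ↦ 0; z3 ↦ 1; z4 ↦ 1; z5 ↦ 1.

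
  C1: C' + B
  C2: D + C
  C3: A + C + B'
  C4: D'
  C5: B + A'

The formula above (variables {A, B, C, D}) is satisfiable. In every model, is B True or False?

Suppose B = 0.
The clause (C') is unit, so C = 0.
The clause (D) is unit, so D = 1.
That conflicts with the unit clause (D').
So every satisfying assignment has B = True.

True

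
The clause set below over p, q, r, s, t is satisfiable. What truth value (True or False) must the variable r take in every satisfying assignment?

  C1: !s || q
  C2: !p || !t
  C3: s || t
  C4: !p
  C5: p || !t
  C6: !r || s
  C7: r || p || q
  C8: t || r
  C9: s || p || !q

True

Suppose r = false.
(!p) alone gives p = false.
(!t) alone gives t = false.
Now (t) is unsatisfied and unit — conflict.
So every satisfying assignment has r = True.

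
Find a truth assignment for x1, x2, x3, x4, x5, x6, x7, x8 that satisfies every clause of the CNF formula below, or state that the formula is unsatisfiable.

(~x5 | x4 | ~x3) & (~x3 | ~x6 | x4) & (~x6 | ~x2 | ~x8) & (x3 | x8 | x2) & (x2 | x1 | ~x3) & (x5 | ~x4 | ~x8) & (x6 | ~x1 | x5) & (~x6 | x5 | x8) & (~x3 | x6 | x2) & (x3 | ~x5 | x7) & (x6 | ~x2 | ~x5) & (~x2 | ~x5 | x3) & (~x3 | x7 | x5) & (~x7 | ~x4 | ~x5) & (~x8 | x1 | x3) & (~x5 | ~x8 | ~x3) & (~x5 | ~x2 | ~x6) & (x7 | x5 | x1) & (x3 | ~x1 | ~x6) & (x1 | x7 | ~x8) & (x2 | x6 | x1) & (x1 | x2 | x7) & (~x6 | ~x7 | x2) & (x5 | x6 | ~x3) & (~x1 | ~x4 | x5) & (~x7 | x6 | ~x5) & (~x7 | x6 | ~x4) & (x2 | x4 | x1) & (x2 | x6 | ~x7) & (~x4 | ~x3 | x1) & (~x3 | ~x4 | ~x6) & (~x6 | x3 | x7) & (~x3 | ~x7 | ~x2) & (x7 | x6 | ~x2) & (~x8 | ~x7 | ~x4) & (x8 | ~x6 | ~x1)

x1 ↦ 0, x2 ↦ 1, x3 ↦ 0, x4 ↦ 0, x5 ↦ 0, x6 ↦ 0, x7 ↦ 1, x8 ↦ 0

Case x5 = 0:
Case x4 = 0:
Case x3 = 0:
Case x8 = 0:
The clause (x2) is unit, so x2 = 1.
The clause (~x6) is unit, so x6 = 0.
The clause (~x1) is unit, so x1 = 0.
The clause (x7) is unit, so x7 = 1.
Every clause now holds.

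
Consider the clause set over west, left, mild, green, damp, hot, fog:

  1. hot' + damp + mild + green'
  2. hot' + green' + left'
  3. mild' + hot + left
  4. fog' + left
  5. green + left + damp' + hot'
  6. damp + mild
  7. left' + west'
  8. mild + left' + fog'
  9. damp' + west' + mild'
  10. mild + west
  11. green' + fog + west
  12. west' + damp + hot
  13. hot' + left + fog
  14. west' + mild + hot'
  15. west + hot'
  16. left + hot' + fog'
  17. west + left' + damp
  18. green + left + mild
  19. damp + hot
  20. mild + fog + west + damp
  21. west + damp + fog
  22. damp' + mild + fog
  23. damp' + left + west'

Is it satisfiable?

Case fog = 1:
Unit clause (left) forces left = 1.
Unit clause (west') forces west = 0.
Unit clause (mild) forces mild = 1.
Unit clause (hot') forces hot = 0.
Unit clause (damp) forces damp = 1.
No clause remains; green is free.
A satisfying assignment: west=0; left=1; mild=1; green=1; damp=1; hot=0; fog=1.

Yes, satisfiable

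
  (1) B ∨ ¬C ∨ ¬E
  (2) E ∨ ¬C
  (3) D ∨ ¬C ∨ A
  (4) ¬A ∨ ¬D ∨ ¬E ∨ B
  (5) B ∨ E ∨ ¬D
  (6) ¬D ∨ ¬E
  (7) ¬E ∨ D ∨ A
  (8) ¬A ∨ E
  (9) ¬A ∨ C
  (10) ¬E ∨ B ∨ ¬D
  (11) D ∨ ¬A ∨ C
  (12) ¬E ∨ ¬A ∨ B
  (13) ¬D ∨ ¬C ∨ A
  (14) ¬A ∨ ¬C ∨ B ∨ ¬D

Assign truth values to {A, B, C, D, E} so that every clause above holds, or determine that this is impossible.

Case E = False:
From the singleton clause (¬C), C = False.
From the singleton clause (¬A), A = False.
Case B = True:
Every clause is now satisfied; D is unconstrained.

A ↦ False; B ↦ True; C ↦ False; D ↦ False; E ↦ False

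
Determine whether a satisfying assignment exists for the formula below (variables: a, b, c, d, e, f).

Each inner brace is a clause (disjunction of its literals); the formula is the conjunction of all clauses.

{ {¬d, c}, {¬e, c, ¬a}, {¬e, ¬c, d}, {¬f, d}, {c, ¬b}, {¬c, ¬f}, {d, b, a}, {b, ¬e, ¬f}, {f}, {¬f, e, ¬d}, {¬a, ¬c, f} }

No

Unit clause (f) forces f = True.
Unit clause (d) forces d = True.
Unit clause (c) forces c = True.
But (¬c) is also a unit clause — contradiction.
No assignment satisfies every clause.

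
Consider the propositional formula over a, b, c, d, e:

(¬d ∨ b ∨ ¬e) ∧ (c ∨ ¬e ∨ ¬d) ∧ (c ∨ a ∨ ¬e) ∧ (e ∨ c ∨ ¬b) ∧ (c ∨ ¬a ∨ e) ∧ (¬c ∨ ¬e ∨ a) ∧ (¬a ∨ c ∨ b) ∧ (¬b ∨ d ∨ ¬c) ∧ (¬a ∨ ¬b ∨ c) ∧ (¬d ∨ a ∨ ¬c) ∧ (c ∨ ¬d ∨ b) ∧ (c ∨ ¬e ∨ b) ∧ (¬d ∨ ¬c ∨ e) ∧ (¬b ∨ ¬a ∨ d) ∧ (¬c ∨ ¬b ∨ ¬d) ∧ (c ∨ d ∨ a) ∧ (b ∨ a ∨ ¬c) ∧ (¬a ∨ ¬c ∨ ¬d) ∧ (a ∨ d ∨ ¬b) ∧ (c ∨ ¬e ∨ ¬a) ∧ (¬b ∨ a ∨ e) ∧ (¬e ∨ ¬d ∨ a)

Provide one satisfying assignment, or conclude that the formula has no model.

a ↦ True; b ↦ False; c ↦ True; d ↦ False; e ↦ True

Case d = False:
Case b = False:
Case a = True:
The clause (c) is unit, so c = True.
No clause remains; e is free.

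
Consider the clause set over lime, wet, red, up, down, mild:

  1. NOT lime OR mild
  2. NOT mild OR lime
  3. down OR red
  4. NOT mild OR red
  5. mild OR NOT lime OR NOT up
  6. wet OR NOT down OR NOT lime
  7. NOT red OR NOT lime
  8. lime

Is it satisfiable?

From the singleton clause (lime), lime = true.
From the singleton clause (mild), mild = true.
From the singleton clause (red), red = true.
That conflicts with the unit clause (NOT red).
No assignment satisfies every clause.

No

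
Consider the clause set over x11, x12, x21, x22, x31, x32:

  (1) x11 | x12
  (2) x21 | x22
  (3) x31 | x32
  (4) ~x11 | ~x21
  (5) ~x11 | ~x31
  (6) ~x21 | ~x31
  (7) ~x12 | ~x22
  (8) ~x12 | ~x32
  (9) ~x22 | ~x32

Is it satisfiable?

Try x11 = 1.
(~x21) alone gives x21 = 0.
(x22) alone gives x22 = 1.
(~x31) alone gives x31 = 0.
(x32) alone gives x32 = 1.
But (~x32) is also a unit clause — contradiction.
Undo x11 and try x11 = 0.
(x12) alone gives x12 = 1.
(~x22) alone gives x22 = 0.
(x21) alone gives x21 = 1.
(~x31) alone gives x31 = 0.
(x32) alone gives x32 = 1.
But (~x32) is also a unit clause — contradiction.
Both values of x11 lead to a conflict.
No assignment satisfies every clause.

No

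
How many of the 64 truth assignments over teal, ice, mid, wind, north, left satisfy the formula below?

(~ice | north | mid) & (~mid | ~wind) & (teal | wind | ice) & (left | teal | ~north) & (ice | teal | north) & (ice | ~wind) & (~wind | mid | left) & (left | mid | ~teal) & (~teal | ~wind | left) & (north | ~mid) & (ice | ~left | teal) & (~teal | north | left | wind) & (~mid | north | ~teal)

11

There are 2^6 = 64 truth assignments over (teal, ice, mid, wind, north, left).
Split on wind. With wind = 1, the clauses containing wind are satisfied and ~wind drops from the rest; 2 of the 2^5 = 32 assignments to the other variables satisfy what remains.
With wind = 0, by the same count on the reduced clause set, 9 assignments work.
(One model: teal=F, ice=T, mid=F, wind=F, north=T, left=T.)
Total: 2 + 9 = 11.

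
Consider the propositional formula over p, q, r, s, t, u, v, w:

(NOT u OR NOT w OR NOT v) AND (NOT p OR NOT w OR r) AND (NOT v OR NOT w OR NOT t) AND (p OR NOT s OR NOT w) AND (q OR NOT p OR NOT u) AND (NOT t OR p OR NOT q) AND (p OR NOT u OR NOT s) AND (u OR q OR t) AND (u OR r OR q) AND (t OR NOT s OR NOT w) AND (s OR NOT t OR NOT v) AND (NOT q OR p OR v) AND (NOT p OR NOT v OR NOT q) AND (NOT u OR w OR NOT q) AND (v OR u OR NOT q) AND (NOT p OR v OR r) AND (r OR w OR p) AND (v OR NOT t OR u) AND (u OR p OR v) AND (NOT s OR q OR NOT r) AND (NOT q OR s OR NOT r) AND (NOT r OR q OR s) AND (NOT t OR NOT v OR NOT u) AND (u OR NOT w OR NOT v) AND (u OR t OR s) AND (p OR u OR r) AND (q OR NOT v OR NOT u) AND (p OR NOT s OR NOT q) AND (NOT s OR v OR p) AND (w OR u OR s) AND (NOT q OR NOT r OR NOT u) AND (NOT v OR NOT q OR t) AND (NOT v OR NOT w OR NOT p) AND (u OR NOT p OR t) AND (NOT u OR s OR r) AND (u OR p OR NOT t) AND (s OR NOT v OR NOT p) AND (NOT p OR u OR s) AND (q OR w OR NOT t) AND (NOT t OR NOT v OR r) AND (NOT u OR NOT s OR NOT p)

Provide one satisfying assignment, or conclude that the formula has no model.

UNSATISFIABLE

Suppose u = false.
Suppose q = true.
(v) alone gives v = true.
(NOT p) alone gives p = false.
(NOT t) alone gives t = false.
That conflicts with the unit clause (t).
So q must be the other value — set q = false.
(t) alone gives t = true.
(r) alone gives r = true.
(v) alone gives v = true.
(NOT w) alone gives w = false.
That conflicts with the unit clause (w).
Neither q = true nor q = false works.
So u must be the other value — set u = true.
Suppose w = false.
(NOT q) alone gives q = false.
(NOT p) alone gives p = false.
(NOT s) alone gives s = false.
(r) alone gives r = true.
That conflicts with the unit clause (NOT r).
So w must be the other value — set w = true.
(NOT v) alone gives v = false.
Suppose p = false.
(NOT s) alone gives s = false.
(NOT q) alone gives q = false.
(NOT r) alone gives r = false.
That conflicts with the unit clause (r).
So p must be the other value — set p = true.
(r) alone gives r = true.
(q) alone gives q = true.
That conflicts with the unit clause (NOT q).
Neither p = true nor p = false works.
Neither w = true nor w = false works.
Neither u = true nor u = false works.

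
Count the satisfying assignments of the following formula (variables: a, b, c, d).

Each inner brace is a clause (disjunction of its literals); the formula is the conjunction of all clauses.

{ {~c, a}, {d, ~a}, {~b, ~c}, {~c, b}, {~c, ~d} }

6

There are 2^4 = 16 truth assignments over (a, b, c, d).
Check each against the 5 clauses (columns in the order a, b, c, d):
  F F F F  ✓ satisfies all
  F F F T  ✓ satisfies all
  F F T F  ✗ fails (~c | a)
  F F T T  ✗ fails (~c | a)
  F T F F  ✓ satisfies all
  F T F T  ✓ satisfies all
  F T T F  ✗ fails (~c | a)
  F T T T  ✗ fails (~c | a)
  T F F F  ✗ fails (d | ~a)
  T F F T  ✓ satisfies all
  T F T F  ✗ fails (d | ~a)
  T F T T  ✗ fails (~c | b)
  T T F F  ✗ fails (d | ~a)
  T T F T  ✓ satisfies all
  T T T F  ✗ fails (d | ~a)
  T T T T  ✗ fails (~b | ~c)
6 of the 16 rows are models.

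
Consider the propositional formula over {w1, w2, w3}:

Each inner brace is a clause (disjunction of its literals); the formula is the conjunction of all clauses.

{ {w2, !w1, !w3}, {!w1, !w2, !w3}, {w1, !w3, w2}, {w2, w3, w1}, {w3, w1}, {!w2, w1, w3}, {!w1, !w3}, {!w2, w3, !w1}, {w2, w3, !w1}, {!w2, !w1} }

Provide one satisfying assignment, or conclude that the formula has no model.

Case w3 = true:
Unit clause (!w1) forces w1 = false.
Unit clause (w2) forces w2 = true.
Every clause now holds.

w1: false, w2: true, w3: true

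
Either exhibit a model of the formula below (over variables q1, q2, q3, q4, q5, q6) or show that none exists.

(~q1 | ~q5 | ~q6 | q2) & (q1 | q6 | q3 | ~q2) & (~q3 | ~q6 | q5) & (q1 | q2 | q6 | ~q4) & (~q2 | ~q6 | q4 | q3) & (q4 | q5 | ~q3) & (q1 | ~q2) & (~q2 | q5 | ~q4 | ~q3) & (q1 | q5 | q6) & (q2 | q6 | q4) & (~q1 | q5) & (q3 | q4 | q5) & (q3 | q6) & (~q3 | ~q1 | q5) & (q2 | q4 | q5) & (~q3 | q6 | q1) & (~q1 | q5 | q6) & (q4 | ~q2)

Branch on q1: set q1 = 1.
Unit clause (q5) forces q5 = 1.
Branch on q6: set q6 = 0.
Unit clause (q3) forces q3 = 1.
Branch on q2: set q2 = 0.
Unit clause (q4) forces q4 = 1.
Every clause now holds.

q1=1; q2=0; q3=1; q4=1; q5=1; q6=0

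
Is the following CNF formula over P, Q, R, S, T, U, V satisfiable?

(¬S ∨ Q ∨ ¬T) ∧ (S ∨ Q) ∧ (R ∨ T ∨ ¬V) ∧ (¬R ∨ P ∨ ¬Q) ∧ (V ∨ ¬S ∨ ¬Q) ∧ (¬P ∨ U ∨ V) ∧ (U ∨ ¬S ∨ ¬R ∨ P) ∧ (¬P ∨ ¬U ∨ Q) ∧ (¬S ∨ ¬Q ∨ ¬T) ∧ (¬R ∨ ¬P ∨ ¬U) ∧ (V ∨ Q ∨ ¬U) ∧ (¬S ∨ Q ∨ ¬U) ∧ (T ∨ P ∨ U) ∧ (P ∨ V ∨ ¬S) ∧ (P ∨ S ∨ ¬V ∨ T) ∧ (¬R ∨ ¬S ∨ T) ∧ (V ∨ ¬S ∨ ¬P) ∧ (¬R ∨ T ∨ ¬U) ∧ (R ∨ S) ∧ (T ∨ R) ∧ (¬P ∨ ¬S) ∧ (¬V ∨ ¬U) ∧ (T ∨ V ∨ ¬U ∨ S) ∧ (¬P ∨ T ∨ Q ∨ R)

Yes, satisfiable

Suppose S = False.
Unit clause (Q) forces Q = True.
Unit clause (R) forces R = True.
Unit clause (P) forces P = True.
Unit clause (¬U) forces U = False.
Unit clause (V) forces V = True.
Every clause is now satisfied; T is unconstrained.
A satisfying assignment: P ↦ True; Q ↦ True; R ↦ True; S ↦ False; T ↦ True; U ↦ False; V ↦ True.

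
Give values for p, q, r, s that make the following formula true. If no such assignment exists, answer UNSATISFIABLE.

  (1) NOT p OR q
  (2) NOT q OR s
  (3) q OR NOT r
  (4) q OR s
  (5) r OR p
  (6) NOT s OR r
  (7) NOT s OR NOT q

Branch on p: set p = false.
(r) alone gives r = true.
(q) alone gives q = true.
(s) alone gives s = true.
Now (NOT s) is unsatisfied and unit — conflict.
That branch fails; take p = true instead.
(q) alone gives q = true.
(s) alone gives s = true.
Now (NOT s) is unsatisfied and unit — conflict.
Neither p = true nor p = false works.

UNSATISFIABLE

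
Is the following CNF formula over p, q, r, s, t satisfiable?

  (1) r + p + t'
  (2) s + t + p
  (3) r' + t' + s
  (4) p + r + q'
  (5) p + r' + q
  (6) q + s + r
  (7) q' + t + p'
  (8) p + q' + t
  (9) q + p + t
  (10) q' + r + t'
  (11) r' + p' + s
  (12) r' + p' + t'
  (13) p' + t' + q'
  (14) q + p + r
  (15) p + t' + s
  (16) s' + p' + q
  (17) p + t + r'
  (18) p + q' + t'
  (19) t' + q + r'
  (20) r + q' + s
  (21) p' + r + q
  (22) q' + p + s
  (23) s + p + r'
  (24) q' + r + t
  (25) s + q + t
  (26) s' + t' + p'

Try r = 1.
Try t = 0.
From the singleton clause (p), p = 1.
From the singleton clause (q'), q = 0.
From the singleton clause (s), s = 1.
But (s') is also a unit clause — contradiction.
Undo t and try t = 1.
From the singleton clause (s), s = 1.
From the singleton clause (p'), p = 0.
From the singleton clause (q), q = 1.
But (q') is also a unit clause — contradiction.
Either choice for t ends in contradiction.
Undo r and try r = 0.
Try p = 1.
From the singleton clause (q), q = 1.
From the singleton clause (t), t = 1.
But (t') is also a unit clause — contradiction.
Undo p and try p = 0.
From the singleton clause (t'), t = 0.
From the singleton clause (s), s = 1.
From the singleton clause (q'), q = 0.
But (q) is also a unit clause — contradiction.
Either choice for p ends in contradiction.
Either choice for r ends in contradiction.
No assignment satisfies every clause.

Unsatisfiable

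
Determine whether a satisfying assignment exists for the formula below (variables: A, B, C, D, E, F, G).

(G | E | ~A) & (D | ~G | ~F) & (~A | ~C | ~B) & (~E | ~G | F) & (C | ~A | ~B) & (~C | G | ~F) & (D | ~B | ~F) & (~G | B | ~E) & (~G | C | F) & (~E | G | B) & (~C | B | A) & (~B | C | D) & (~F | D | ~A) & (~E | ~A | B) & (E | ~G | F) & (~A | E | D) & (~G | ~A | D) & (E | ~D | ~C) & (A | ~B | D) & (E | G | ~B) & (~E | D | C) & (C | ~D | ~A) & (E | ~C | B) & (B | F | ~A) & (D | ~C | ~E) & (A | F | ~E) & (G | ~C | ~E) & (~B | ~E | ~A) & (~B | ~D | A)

Yes, satisfiable

Suppose G = 1.
Suppose D = 1.
Suppose E = 0.
From the singleton clause (F), F = 1.
From the singleton clause (~C), C = 0.
From the singleton clause (~A), A = 0.
From the singleton clause (~B), B = 0.
All clauses are satisfied.
A satisfying assignment: A ↦ 0; B ↦ 0; C ↦ 0; D ↦ 1; E ↦ 0; F ↦ 1; G ↦ 1.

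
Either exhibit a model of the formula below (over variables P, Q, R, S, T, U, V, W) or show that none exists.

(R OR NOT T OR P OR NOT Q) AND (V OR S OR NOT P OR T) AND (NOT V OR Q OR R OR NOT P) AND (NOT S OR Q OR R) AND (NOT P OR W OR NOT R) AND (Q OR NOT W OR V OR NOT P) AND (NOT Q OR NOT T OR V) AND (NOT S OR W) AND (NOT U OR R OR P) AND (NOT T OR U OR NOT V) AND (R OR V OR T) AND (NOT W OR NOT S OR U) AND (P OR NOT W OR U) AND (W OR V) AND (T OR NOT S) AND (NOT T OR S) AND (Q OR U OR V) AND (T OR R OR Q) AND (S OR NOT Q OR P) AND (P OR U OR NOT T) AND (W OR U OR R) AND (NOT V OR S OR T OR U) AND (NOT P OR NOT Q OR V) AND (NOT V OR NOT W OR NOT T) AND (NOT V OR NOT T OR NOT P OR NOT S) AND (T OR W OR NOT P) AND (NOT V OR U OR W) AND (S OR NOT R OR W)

P: true, Q: true, R: false, S: false, T: false, U: true, V: true, W: true

Case S = false:
The clause (NOT T) is unit, so T = false.
Case V = true:
The clause (U) is unit, so U = true.
Case R = false:
The clause (P) is unit, so P = true.
The clause (Q) is unit, so Q = true.
The clause (W) is unit, so W = true.
This assignment satisfies each clause.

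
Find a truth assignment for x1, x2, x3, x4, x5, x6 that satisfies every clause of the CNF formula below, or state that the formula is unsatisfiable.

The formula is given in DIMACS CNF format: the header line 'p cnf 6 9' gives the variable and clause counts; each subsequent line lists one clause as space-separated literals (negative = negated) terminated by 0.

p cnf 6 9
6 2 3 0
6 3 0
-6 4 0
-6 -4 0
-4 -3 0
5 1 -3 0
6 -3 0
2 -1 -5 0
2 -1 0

UNSATISFIABLE

Suppose x6 = True.
(x4) alone gives x4 = True.
But (¬x4) is also a unit clause — contradiction.
Backtrack on x6: now try x6 = False.
(x3) alone gives x3 = True.
But (¬x3) is also a unit clause — contradiction.
Neither x6 = True nor x6 = False works.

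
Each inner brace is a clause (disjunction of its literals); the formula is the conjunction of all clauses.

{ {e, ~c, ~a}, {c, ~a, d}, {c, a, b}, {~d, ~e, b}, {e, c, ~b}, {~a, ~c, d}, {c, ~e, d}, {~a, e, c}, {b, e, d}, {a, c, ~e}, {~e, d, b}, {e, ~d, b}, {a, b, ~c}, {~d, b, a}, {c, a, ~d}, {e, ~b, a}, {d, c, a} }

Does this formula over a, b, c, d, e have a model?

Yes, satisfiable

Suppose e = 1.
Suppose d = 1.
From the singleton clause (b), b = 1.
Suppose a = 0.
From the singleton clause (c), c = 1.
This assignment satisfies each clause.
A satisfying assignment: a: 0,  b: 1,  c: 1,  d: 1,  e: 1.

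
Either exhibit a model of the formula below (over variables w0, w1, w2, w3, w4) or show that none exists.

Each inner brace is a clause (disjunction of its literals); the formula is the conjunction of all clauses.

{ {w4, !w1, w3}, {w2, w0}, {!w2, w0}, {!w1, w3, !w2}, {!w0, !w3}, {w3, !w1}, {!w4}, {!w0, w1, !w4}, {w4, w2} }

The clause (!w4) is unit, so w4 = false.
The clause (w2) is unit, so w2 = true.
The clause (w0) is unit, so w0 = true.
The clause (!w3) is unit, so w3 = false.
The clause (!w1) is unit, so w1 = false.
Every clause now holds.

w0 ↦ true; w1 ↦ false; w2 ↦ true; w3 ↦ false; w4 ↦ false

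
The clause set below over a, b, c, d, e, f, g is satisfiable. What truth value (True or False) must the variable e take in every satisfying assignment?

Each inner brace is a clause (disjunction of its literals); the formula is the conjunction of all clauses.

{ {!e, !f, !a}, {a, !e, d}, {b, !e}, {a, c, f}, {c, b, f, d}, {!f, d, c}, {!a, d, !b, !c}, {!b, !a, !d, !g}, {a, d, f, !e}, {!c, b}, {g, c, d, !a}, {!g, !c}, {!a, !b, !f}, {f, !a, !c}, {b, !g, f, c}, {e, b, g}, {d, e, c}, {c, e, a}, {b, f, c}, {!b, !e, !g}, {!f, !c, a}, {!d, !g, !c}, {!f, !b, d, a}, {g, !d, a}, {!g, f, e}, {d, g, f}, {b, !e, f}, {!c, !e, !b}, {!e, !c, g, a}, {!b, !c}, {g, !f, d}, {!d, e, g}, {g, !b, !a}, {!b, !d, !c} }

Suppose e = true.
The clause (b) is unit, so b = true.
The clause (!g) is unit, so g = false.
The clause (!c) is unit, so c = false.
The clause (!a) is unit, so a = false.
The clause (d) is unit, so d = true.
But (!d) is also a unit clause — contradiction.
So every satisfying assignment has e = False.

False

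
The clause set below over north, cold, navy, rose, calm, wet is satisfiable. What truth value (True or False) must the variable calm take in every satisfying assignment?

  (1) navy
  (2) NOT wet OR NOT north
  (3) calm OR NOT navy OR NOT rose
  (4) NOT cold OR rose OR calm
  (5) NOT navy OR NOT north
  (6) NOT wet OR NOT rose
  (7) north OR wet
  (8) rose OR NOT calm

False

Suppose calm = true.
From the singleton clause (navy), navy = true.
From the singleton clause (NOT north), north = false.
From the singleton clause (wet), wet = true.
From the singleton clause (NOT rose), rose = false.
That conflicts with the unit clause (rose).
So every satisfying assignment has calm = False.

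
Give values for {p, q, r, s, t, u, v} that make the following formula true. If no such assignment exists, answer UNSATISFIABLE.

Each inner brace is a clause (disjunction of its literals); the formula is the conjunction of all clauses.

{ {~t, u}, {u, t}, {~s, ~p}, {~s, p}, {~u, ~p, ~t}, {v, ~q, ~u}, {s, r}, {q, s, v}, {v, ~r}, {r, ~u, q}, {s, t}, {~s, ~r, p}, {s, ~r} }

UNSATISFIABLE

Case t = 0:
Unit clause (u) forces u = 1.
Unit clause (s) forces s = 1.
Unit clause (~p) forces p = 0.
Now (p) is unsatisfied and unit — conflict.
So t must be the other value — set t = 1.
Unit clause (u) forces u = 1.
Unit clause (~p) forces p = 0.
Unit clause (~s) forces s = 0.
Unit clause (r) forces r = 1.
Now (~r) is unsatisfied and unit — conflict.
Neither t = 1 nor t = 0 works.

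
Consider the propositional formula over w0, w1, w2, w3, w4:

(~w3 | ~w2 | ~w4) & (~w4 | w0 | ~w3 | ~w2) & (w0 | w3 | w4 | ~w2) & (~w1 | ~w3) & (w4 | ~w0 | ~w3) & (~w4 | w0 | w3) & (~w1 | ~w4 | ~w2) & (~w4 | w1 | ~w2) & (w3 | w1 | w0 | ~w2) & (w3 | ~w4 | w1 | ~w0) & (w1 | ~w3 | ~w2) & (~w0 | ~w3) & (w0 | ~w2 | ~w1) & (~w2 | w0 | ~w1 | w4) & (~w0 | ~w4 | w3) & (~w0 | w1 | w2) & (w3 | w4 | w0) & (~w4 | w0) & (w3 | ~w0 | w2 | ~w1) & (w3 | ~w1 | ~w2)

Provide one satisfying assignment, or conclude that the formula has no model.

w0=1; w1=0; w2=1; w3=0; w4=0

Branch on w1: set w1 = 0.
Branch on w4: set w4 = 0.
Branch on w0: set w0 = 1.
(~w3) alone gives w3 = 0.
(w2) alone gives w2 = 1.
All clauses are satisfied.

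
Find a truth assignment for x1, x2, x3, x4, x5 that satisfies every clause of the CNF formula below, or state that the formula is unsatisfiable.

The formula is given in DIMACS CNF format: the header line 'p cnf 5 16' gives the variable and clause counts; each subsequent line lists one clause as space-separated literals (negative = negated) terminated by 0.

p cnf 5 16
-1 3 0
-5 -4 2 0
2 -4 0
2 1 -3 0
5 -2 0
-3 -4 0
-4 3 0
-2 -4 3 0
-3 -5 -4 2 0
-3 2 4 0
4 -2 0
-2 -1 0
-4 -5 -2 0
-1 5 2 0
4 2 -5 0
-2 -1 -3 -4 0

x1: False; x2: False; x3: False; x4: False; x5: False

Suppose x1 = False.
Suppose x2 = False.
From the singleton clause (¬x4), x4 = False.
From the singleton clause (¬x3), x3 = False.
From the singleton clause (¬x5), x5 = False.
All clauses are satisfied.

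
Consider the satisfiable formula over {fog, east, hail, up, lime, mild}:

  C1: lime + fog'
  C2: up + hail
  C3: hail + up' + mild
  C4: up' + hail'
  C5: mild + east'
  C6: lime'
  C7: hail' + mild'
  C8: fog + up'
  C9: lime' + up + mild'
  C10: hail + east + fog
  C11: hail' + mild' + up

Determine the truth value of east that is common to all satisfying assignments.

False

Suppose east = 1.
(mild) alone gives mild = 1.
(lime') alone gives lime = 0.
(fog') alone gives fog = 0.
(hail') alone gives hail = 0.
(up) alone gives up = 1.
That conflicts with the unit clause (up').
So every satisfying assignment has east = False.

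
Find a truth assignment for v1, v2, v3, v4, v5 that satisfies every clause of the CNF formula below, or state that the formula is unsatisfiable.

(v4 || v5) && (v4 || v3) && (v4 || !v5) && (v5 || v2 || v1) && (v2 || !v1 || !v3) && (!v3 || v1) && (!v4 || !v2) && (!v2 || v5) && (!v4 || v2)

Branch on v4: set v4 = true.
(!v2) alone gives v2 = false.
But (v2) is also a unit clause — contradiction.
That branch fails; take v4 = false instead.
(v5) alone gives v5 = true.
But (!v5) is also a unit clause — contradiction.
Neither v4 = true nor v4 = false works.

UNSATISFIABLE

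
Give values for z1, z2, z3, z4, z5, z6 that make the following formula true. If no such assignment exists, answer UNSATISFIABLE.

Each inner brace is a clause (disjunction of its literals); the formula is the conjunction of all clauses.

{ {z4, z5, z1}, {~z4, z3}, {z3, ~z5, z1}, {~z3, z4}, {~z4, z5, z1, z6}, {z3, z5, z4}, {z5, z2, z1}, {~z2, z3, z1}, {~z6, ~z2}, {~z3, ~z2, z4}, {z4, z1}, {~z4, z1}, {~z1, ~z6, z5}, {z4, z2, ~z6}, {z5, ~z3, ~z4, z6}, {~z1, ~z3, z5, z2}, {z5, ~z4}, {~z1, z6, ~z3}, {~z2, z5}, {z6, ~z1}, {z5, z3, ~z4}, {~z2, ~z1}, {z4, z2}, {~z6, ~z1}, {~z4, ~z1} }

Try z4 = 0.
Unit clause (~z3) forces z3 = 0.
Unit clause (z5) forces z5 = 1.
Unit clause (z1) forces z1 = 1.
Unit clause (z6) forces z6 = 1.
But (~z6) is also a unit clause — contradiction.
Backtrack on z4: now try z4 = 1.
Unit clause (z3) forces z3 = 1.
Unit clause (z1) forces z1 = 1.
But (~z1) is also a unit clause — contradiction.
Both values of z4 lead to a conflict.

UNSATISFIABLE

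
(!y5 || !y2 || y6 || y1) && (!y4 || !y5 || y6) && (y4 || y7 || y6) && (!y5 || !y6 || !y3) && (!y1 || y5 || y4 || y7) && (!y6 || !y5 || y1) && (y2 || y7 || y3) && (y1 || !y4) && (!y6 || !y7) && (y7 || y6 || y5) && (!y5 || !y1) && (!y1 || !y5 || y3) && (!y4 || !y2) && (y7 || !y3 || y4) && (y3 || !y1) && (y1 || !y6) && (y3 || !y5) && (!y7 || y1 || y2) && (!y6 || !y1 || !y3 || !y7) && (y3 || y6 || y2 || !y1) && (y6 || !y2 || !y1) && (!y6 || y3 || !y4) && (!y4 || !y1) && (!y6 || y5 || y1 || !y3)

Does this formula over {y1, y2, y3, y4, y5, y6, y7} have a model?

Suppose y1 = false.
From the singleton clause (!y4), y4 = false.
From the singleton clause (!y6), y6 = false.
From the singleton clause (y7), y7 = true.
From the singleton clause (y2), y2 = true.
From the singleton clause (!y5), y5 = false.
Every clause is now satisfied; y3 is unconstrained.
A satisfying assignment: y1=false,  y2=true,  y3=true,  y4=false,  y5=false,  y6=false,  y7=true.

Satisfiable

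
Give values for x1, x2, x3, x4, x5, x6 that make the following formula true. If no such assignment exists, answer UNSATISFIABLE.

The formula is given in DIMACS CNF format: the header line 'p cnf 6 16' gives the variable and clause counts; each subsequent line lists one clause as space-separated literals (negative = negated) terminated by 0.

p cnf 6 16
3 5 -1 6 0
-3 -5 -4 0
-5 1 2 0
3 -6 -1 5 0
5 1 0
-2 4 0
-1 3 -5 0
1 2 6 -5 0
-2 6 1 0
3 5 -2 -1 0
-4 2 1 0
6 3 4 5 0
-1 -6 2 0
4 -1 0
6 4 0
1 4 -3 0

Branch on x5: set x5 = False.
Unit clause (x1) forces x1 = True.
Unit clause (x4) forces x4 = True.
Branch on x3: set x3 = True.
Branch on x6: set x6 = False.
No clause remains; x2 is free.

x1 ↦ True,  x2 ↦ True,  x3 ↦ True,  x4 ↦ True,  x5 ↦ False,  x6 ↦ False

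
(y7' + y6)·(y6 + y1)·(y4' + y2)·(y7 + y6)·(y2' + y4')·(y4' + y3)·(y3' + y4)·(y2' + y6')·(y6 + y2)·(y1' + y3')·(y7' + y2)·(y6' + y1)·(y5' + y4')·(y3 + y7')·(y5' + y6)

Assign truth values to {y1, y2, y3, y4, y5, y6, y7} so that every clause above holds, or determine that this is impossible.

y1=1, y2=0, y3=0, y4=0, y5=0, y6=1, y7=0

Try y7 = 0.
Unit clause (y6) forces y6 = 1.
Unit clause (y2') forces y2 = 0.
Unit clause (y4') forces y4 = 0.
Unit clause (y3') forces y3 = 0.
Unit clause (y1) forces y1 = 1.
All clauses hold; y5 can take either value.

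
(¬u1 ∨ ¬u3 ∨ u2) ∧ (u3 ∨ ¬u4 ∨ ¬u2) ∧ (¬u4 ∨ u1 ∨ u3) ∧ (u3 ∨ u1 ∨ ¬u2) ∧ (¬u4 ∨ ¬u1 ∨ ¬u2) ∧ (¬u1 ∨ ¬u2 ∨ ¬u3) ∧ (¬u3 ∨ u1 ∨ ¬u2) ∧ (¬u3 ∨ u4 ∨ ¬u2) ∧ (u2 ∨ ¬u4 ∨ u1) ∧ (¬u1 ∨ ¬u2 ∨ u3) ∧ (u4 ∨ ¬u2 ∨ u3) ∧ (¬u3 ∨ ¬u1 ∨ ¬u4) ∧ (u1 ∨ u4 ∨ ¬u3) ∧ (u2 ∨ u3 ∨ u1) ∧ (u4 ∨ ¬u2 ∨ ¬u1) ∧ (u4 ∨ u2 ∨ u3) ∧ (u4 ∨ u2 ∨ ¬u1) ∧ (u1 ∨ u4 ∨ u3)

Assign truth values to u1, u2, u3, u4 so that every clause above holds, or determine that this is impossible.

u1 ↦ True, u2 ↦ False, u3 ↦ False, u4 ↦ True

Case u1 = True:
Case u3 = False:
The clause (¬u2) is unit, so u2 = False.
The clause (u4) is unit, so u4 = True.
This assignment satisfies each clause.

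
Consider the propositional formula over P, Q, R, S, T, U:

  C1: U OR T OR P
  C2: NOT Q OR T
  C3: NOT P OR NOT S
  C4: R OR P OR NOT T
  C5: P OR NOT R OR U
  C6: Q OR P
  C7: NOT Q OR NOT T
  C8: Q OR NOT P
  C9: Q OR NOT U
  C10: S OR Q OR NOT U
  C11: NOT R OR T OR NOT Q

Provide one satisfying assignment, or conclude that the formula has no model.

Branch on Q: set Q = false.
(P) alone gives P = true.
Now (NOT P) is unsatisfied and unit — conflict.
So Q must be the other value — set Q = true.
(T) alone gives T = true.
Now (NOT T) is unsatisfied and unit — conflict.
Either choice for Q ends in contradiction.

UNSATISFIABLE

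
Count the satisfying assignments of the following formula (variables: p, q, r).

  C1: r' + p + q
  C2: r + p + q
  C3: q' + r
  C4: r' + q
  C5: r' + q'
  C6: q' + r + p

1

There are 2^3 = 8 truth assignments over (p, q, r).
Check each against the 6 clauses (columns in the order p, q, r):
  F F F  ✗ fails (r + p + q)
  F F T  ✗ fails (r' + p + q)
  F T F  ✗ fails (q' + r)
  F T T  ✗ fails (r' + q')
  T F F  ✓ satisfies all
  T F T  ✗ fails (r' + q)
  T T F  ✗ fails (q' + r)
  T T T  ✗ fails (r' + q')
1 of the 8 rows is a model.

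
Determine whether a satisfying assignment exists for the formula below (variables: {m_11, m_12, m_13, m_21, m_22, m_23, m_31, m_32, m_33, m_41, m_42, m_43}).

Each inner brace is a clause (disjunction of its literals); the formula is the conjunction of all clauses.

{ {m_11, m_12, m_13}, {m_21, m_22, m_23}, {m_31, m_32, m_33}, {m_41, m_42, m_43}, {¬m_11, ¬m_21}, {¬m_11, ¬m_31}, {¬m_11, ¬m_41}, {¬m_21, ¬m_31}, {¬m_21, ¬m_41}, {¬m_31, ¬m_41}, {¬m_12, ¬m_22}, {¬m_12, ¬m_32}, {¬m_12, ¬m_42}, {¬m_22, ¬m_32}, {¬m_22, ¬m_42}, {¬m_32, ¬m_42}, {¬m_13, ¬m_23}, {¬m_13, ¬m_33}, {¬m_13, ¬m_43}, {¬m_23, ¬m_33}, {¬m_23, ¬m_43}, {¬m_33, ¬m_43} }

Branch on m_11: set m_11 = False.
Branch on m_12: set m_12 = True.
Unit clause (¬m_22) forces m_22 = False.
Unit clause (¬m_32) forces m_32 = False.
Unit clause (¬m_42) forces m_42 = False.
Branch on m_21: set m_21 = True.
Unit clause (¬m_31) forces m_31 = False.
Unit clause (m_33) forces m_33 = True.
Unit clause (¬m_41) forces m_41 = False.
Unit clause (m_43) forces m_43 = True.
Now (¬m_43) is unsatisfied and unit — conflict.
Backtrack on m_21: now try m_21 = False.
Unit clause (m_23) forces m_23 = True.
Unit clause (¬m_13) forces m_13 = False.
Unit clause (¬m_33) forces m_33 = False.
Unit clause (m_31) forces m_31 = True.
Unit clause (¬m_41) forces m_41 = False.
Unit clause (m_43) forces m_43 = True.
Now (¬m_43) is unsatisfied and unit — conflict.
Either choice for m_21 ends in contradiction.
Backtrack on m_12: now try m_12 = False.
Unit clause (m_13) forces m_13 = True.
Unit clause (¬m_23) forces m_23 = False.
Unit clause (¬m_33) forces m_33 = False.
Unit clause (¬m_43) forces m_43 = False.
Branch on m_21: set m_21 = True.
Unit clause (¬m_31) forces m_31 = False.
Unit clause (m_32) forces m_32 = True.
Unit clause (¬m_41) forces m_41 = False.
Unit clause (m_42) forces m_42 = True.
Now (¬m_42) is unsatisfied and unit — conflict.
Backtrack on m_21: now try m_21 = False.
Unit clause (m_22) forces m_22 = True.
Unit clause (¬m_32) forces m_32 = False.
Unit clause (m_31) forces m_31 = True.
Unit clause (¬m_41) forces m_41 = False.
Unit clause (m_42) forces m_42 = True.
Now (¬m_42) is unsatisfied and unit — conflict.
Either choice for m_21 ends in contradiction.
Either choice for m_12 ends in contradiction.
Backtrack on m_11: now try m_11 = True.
Unit clause (¬m_21) forces m_21 = False.
Unit clause (¬m_31) forces m_31 = False.
Unit clause (¬m_41) forces m_41 = False.
Branch on m_22: set m_22 = True.
Unit clause (¬m_12) forces m_12 = False.
Unit clause (¬m_32) forces m_32 = False.
Unit clause (m_33) forces m_33 = True.
Unit clause (¬m_42) forces m_42 = False.
Unit clause (m_43) forces m_43 = True.
Now (¬m_43) is unsatisfied and unit — conflict.
Backtrack on m_22: now try m_22 = False.
Unit clause (m_23) forces m_23 = True.
Unit clause (¬m_13) forces m_13 = False.
Unit clause (¬m_33) forces m_33 = False.
Unit clause (m_32) forces m_32 = True.
Unit clause (¬m_12) forces m_12 = False.
Unit clause (¬m_42) forces m_42 = False.
Unit clause (m_43) forces m_43 = True.
Now (¬m_43) is unsatisfied and unit — conflict.
Either choice for m_22 ends in contradiction.
Either choice for m_11 ends in contradiction.
No assignment satisfies every clause.

No, unsatisfiable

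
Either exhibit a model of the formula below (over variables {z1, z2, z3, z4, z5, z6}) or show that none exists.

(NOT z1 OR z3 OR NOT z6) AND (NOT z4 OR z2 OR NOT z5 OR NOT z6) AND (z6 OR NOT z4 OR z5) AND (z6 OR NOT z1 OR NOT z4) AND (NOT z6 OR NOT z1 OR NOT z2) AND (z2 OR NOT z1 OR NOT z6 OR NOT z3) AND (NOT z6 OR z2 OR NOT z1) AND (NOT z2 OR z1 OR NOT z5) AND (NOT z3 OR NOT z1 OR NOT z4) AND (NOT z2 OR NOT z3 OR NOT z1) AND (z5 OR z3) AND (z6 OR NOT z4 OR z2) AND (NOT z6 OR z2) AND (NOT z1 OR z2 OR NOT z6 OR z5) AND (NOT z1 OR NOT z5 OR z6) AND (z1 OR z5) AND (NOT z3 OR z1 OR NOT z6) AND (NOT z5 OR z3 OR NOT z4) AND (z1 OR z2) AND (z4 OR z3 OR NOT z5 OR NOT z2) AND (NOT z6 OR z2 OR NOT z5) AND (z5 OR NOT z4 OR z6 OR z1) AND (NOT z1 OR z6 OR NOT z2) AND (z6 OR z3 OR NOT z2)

Try z5 = false.
Unit clause (z3) forces z3 = true.
Unit clause (z1) forces z1 = true.
Unit clause (NOT z4) forces z4 = false.
Unit clause (NOT z2) forces z2 = false.
Unit clause (NOT z6) forces z6 = false.
All clauses are satisfied.

z1: true,  z2: false,  z3: true,  z4: false,  z5: false,  z6: false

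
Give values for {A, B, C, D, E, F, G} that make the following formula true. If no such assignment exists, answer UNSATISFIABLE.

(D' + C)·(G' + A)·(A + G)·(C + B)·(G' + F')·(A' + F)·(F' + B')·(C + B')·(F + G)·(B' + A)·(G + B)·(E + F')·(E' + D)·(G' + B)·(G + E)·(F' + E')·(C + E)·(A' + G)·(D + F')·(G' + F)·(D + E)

UNSATISFIABLE

Branch on D: set D = 0.
(E') alone gives E = 0.
That conflicts with the unit clause (E).
Backtrack on D: now try D = 1.
(C) alone gives C = 1.
Branch on G: set G = 0.
(A) alone gives A = 1.
That conflicts with the unit clause (A').
Backtrack on G: now try G = 1.
(A) alone gives A = 1.
(F') alone gives F = 0.
That conflicts with the unit clause (F).
Both values of G lead to a conflict.
Both values of D lead to a conflict.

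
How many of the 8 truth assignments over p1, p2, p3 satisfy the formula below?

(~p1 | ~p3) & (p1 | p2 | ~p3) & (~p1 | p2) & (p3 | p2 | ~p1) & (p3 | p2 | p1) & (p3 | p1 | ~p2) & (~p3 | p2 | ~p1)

There are 2^3 = 8 truth assignments over (p1, p2, p3).
Check each against the 7 clauses (columns in the order p1, p2, p3):
  F F F  ✗ fails (p3 | p2 | p1)
  F F T  ✗ fails (p1 | p2 | ~p3)
  F T F  ✗ fails (p3 | p1 | ~p2)
  F T T  ✓ satisfies all
  T F F  ✗ fails (~p1 | p2)
  T F T  ✗ fails (~p1 | ~p3)
  T T F  ✓ satisfies all
  T T T  ✗ fails (~p1 | ~p3)
2 of the 8 rows are models.

2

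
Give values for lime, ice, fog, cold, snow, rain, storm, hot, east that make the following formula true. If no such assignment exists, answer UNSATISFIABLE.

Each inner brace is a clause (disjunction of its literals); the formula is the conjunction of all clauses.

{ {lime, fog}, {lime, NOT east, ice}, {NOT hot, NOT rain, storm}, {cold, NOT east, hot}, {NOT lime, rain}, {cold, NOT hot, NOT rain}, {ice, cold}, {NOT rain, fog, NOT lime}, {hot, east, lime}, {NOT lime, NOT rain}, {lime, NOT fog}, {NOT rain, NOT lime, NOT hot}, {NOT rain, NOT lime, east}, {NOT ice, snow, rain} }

Case lime = true:
Unit clause (rain) forces rain = true.
But (NOT rain) is also a unit clause — contradiction.
That branch fails; take lime = false instead.
Unit clause (fog) forces fog = true.
But (NOT fog) is also a unit clause — contradiction.
Neither lime = true nor lime = false works.

UNSATISFIABLE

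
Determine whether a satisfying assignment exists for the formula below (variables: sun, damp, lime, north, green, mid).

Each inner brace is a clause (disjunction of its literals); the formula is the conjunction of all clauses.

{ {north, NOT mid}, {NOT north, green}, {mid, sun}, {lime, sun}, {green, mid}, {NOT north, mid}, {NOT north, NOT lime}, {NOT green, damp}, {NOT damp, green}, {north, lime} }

Branch on north: set north = true.
From the singleton clause (green), green = true.
From the singleton clause (mid), mid = true.
From the singleton clause (NOT lime), lime = false.
From the singleton clause (sun), sun = true.
From the singleton clause (damp), damp = true.
All clauses are satisfied.
A satisfying assignment: sun: true, damp: true, lime: false, north: true, green: true, mid: true.

Yes, satisfiable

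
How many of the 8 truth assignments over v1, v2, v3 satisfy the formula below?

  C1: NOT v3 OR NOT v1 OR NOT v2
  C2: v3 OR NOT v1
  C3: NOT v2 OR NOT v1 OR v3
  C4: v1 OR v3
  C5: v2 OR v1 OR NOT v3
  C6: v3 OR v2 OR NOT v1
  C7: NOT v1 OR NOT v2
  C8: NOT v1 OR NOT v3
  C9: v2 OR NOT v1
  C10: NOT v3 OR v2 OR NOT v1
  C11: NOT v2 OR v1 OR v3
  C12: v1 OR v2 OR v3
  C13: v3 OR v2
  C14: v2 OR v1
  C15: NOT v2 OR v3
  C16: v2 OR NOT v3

1

There are 2^3 = 8 truth assignments over (v1, v2, v3).
Check each against the 16 clauses (columns in the order v1, v2, v3):
  F F F  ✗ fails (v1 OR v3)
  F F T  ✗ fails (v2 OR v1 OR NOT v3)
  F T F  ✗ fails (v1 OR v3)
  F T T  ✓ satisfies all
  T F F  ✗ fails (v3 OR NOT v1)
  T F T  ✗ fails (NOT v1 OR NOT v3)
  T T F  ✗ fails (v3 OR NOT v1)
  T T T  ✗ fails (NOT v3 OR NOT v1 OR NOT v2)
1 of the 8 rows is a model.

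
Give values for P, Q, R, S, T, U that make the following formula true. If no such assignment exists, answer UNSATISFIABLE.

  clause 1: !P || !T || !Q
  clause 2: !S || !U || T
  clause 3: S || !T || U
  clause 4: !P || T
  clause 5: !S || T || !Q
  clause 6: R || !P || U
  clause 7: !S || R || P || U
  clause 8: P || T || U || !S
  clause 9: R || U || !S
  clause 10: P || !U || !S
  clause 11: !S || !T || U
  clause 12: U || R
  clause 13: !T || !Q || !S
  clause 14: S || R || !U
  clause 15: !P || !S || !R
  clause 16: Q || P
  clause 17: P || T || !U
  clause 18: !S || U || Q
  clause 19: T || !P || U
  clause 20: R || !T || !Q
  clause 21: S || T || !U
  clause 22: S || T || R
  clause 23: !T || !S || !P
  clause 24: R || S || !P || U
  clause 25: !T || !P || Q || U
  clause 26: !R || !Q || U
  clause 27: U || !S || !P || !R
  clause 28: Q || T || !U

Branch on P: set P = true.
The clause (T) is unit, so T = true.
The clause (!Q) is unit, so Q = false.
The clause (!S) is unit, so S = false.
The clause (U) is unit, so U = true.
The clause (R) is unit, so R = true.
Every clause now holds.

P=true,  Q=false,  R=true,  S=false,  T=true,  U=true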